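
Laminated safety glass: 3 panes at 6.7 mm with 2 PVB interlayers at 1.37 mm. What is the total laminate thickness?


Total thickness = glass contribution + PVB contribution
  Glass: 3 * 6.7 = 20.1 mm
  PVB: 2 * 1.37 = 2.74 mm
  Total = 20.1 + 2.74 = 22.84 mm

22.84 mm


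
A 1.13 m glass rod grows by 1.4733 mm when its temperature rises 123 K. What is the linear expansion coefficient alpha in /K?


Rearrange dL = alpha * L0 * dT for alpha:
  alpha = dL / (L0 * dT)
  alpha = (1.4733 / 1000) / (1.13 * 123) = 0.0000106 /K = 1.06 x 10^-5 /K

1.06 x 10^-5 /K


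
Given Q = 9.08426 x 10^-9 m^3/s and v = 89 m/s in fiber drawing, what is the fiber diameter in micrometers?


Cross-sectional area from continuity:
  A = Q / v = 9.08426 x 10^-9 / 89 = 1.020703 x 10^-10 m^2
Diameter from circular cross-section:
  d = sqrt(4A / pi) * 10^6 (m -> um)
  d = sqrt(4 * 1.020703 x 10^-10 / pi) * 10^6 = 11.4 um

11.4 um


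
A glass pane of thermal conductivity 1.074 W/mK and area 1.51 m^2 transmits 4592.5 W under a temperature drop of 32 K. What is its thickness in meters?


Fourier's law: t = k * A * dT / Q
  t = 1.074 * 1.51 * 32 / 4592.5
  t = 51.89568 / 4592.5 = 0.0113 m

0.0113 m


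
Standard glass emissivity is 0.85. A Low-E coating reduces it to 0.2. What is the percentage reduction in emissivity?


Percentage reduction = (1 - coated/uncoated) * 100
  Ratio = 0.2 / 0.85 = 0.2353
  Reduction = (1 - 0.2353) * 100 = 76.5%

76.5%


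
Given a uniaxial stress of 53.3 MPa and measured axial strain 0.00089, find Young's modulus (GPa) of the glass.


Young's modulus: E = stress / strain
  E = 53.3 MPa / 0.00089 = 59887.64 MPa
Convert to GPa: 59887.64 / 1000 = 59.89 GPa

59.89 GPa


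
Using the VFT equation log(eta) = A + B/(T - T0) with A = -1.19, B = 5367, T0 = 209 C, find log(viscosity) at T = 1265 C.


VFT equation: log(eta) = A + B / (T - T0)
  T - T0 = 1265 - 209 = 1056
  B / (T - T0) = 5367 / 1056 = 5.082
  log(eta) = -1.19 + 5.082 = 3.892

3.892


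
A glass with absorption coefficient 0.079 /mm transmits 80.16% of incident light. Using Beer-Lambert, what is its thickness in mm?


Rearrange T = exp(-alpha * thickness):
  thickness = -ln(T) / alpha
  T = 80.16/100 = 0.8016
  ln(T) = -0.22115
  -ln(T) = 0.22115
  thickness = 0.22115 / 0.079 = 2.8 mm

2.8 mm


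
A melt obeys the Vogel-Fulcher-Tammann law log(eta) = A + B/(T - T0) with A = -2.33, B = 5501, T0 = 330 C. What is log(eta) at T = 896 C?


VFT equation: log(eta) = A + B / (T - T0)
  T - T0 = 896 - 330 = 566
  B / (T - T0) = 5501 / 566 = 9.719
  log(eta) = -2.33 + 9.719 = 7.389

7.389


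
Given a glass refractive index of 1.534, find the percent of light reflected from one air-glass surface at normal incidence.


Fresnel reflectance at normal incidence:
  R = ((n - 1)/(n + 1))^2
  (n - 1)/(n + 1) = (1.534 - 1)/(1.534 + 1) = 0.210734
  R = 0.210734^2 = 0.0444088
  R(%) = 0.0444088 * 100 = 4.441%

4.441%


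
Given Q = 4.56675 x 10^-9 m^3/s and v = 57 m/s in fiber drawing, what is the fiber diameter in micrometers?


Cross-sectional area from continuity:
  A = Q / v = 4.56675 x 10^-9 / 57 = 8.011842 x 10^-11 m^2
Diameter from circular cross-section:
  d = sqrt(4A / pi) * 10^6 (m -> um)
  d = sqrt(4 * 8.011842 x 10^-11 / pi) * 10^6 = 10.1 um

10.1 um


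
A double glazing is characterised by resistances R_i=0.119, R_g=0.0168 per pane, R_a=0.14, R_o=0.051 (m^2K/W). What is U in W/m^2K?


Total thermal resistance (series):
  R_total = R_in + R_glass + R_air + R_glass + R_out
  R_total = 0.119 + 0.0168 + 0.14 + 0.0168 + 0.051 = 0.3436 m^2K/W
U-value = 1 / R_total = 1 / 0.3436 = 2.91 W/m^2K

2.91 W/m^2K


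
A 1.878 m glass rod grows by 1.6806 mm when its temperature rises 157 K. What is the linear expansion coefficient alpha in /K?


Rearrange dL = alpha * L0 * dT for alpha:
  alpha = dL / (L0 * dT)
  alpha = (1.6806 / 1000) / (1.878 * 157) = 0.0000057 /K = 5.7 x 10^-6 /K

5.7 x 10^-6 /K


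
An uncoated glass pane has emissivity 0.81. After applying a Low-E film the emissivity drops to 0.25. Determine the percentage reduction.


Percentage reduction = (1 - coated/uncoated) * 100
  Ratio = 0.25 / 0.81 = 0.3086
  Reduction = (1 - 0.3086) * 100 = 69.1%

69.1%


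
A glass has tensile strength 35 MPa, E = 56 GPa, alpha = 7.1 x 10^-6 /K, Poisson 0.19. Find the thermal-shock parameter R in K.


Thermal shock resistance: R = sigma * (1 - nu) / (E * alpha)
  Numerator = 35 * (1 - 0.19) = 28.35
  Denominator = 56 * 1000 * (7.1 x 10^-6) = 0.3976
  R = 28.35 / 0.3976 = 71.3 K

71.3 K


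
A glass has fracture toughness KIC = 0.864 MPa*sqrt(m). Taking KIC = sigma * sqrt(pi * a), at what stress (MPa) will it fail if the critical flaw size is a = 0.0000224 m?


Rearrange KIC = sigma * sqrt(pi * a):
  sigma = KIC / sqrt(pi * a)
  sqrt(pi * 0.0000224) = 0.008389
  sigma = 0.864 / 0.008389 = 102.99 MPa

102.99 MPa


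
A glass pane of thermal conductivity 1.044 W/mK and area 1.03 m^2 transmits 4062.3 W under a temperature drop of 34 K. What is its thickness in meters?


Fourier's law: t = k * A * dT / Q
  t = 1.044 * 1.03 * 34 / 4062.3
  t = 36.56088 / 4062.3 = 0.009 m

0.009 m


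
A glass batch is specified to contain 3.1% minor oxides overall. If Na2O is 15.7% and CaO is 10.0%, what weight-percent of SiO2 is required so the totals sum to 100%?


Known pieces sum to 100%:
  SiO2 = 100 - (others + Na2O + CaO)
  SiO2 = 100 - (3.1 + 15.7 + 10.0) = 71.2%

71.2%


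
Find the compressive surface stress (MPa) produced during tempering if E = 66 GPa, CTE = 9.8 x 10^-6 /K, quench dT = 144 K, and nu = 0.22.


Tempering stress: sigma = E * alpha * dT / (1 - nu)
  E (MPa) = 66 * 1000 = 66000
  Numerator = 66000 * (9.8 x 10^-6) * 144 = 93.1392
  Denominator = 1 - 0.22 = 0.78
  sigma = 93.1392 / 0.78 = 119.4 MPa

119.4 MPa


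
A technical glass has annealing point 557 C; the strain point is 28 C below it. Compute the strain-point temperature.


Strain point = annealing point - difference:
  T_strain = 557 - 28 = 529 C

529 C


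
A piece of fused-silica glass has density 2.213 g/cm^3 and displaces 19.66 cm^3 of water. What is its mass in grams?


Rearrange rho = m / V:
  m = rho * V
  m = 2.213 * 19.66 = 43.508 g

43.508 g


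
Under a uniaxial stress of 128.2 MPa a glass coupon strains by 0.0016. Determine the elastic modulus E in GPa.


Young's modulus: E = stress / strain
  E = 128.2 MPa / 0.0016 = 80125 MPa
Convert to GPa: 80125 / 1000 = 80.12 GPa

80.12 GPa


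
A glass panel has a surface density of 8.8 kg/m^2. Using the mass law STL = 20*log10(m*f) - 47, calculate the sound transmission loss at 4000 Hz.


Mass law: STL = 20 * log10(m * f) - 47
  m * f = 8.8 * 4000 = 35200
  log10(35200) = 4.54654
  STL = 20 * 4.54654 - 47 = 90.9308 - 47 = 43.9 dB

43.9 dB


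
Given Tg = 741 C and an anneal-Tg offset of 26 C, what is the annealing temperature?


The annealing temperature is Tg plus the offset:
  T_anneal = 741 + 26 = 767 C

767 C


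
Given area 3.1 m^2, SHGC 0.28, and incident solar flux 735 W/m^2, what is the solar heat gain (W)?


Solar heat gain: Q = Area * SHGC * Irradiance
  Q = 3.1 * 0.28 * 735 = 638 W

638 W


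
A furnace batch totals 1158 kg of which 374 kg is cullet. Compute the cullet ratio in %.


Cullet ratio = (cullet mass / total batch mass) * 100
  Ratio = 374 / 1158 * 100 = 32.3%

32.3%


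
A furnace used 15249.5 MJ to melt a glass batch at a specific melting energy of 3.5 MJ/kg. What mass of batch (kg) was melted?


Rearrange E = m * s for m:
  m = E / s
  m = 15249.5 / 3.5 = 4357.0 kg

4357.0 kg


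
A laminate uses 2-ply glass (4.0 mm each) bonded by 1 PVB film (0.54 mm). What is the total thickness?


Total thickness = glass contribution + PVB contribution
  Glass: 2 * 4.0 = 8.0 mm
  PVB: 1 * 0.54 = 0.54 mm
  Total = 8.0 + 0.54 = 8.54 mm

8.54 mm


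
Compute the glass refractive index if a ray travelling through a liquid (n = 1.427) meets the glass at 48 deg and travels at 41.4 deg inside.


Apply Snell's law: n1 * sin(theta1) = n2 * sin(theta2)
  n2 = n1 * sin(theta1) / sin(theta2)
  sin(48) = 0.743145
  sin(41.4) = 0.661312
  n2 = 1.427 * 0.743145 / 0.661312 = 1.6036

1.6036


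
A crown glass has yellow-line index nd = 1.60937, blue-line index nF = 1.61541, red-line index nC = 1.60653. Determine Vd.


Abbe number formula: Vd = (nd - 1) / (nF - nC)
  nd - 1 = 1.60937 - 1 = 0.60937
  nF - nC = 1.61541 - 1.60653 = 0.00888
  Vd = 0.60937 / 0.00888 = 68.62

68.62


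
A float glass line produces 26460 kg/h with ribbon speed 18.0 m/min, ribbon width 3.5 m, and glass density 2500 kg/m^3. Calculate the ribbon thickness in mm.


Ribbon cross-section from mass balance:
  Volume rate = throughput / density = 26460 / 2500 = 10.584 m^3/h
  thickness = volume rate / (speed * 60 * width), i.e.
  thickness = throughput / (60 * speed * width * density) * 1000
  thickness = 26460 / (60 * 18.0 * 3.5 * 2500) * 1000 = 2.8 mm

2.8 mm


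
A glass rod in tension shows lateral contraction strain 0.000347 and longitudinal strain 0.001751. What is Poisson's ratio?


Poisson's ratio: nu = lateral strain / axial strain
  nu = 0.000347 / 0.001751 = 0.1982

0.1982


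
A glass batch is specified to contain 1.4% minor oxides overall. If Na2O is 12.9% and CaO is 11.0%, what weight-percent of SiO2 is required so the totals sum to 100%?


Known pieces sum to 100%:
  SiO2 = 100 - (others + Na2O + CaO)
  SiO2 = 100 - (1.4 + 12.9 + 11.0) = 74.7%

74.7%


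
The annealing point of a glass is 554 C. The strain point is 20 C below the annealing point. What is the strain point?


Strain point = annealing point - difference:
  T_strain = 554 - 20 = 534 C

534 C


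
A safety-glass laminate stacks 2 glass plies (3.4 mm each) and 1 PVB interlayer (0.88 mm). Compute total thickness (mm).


Total thickness = glass contribution + PVB contribution
  Glass: 2 * 3.4 = 6.8 mm
  PVB: 1 * 0.88 = 0.88 mm
  Total = 6.8 + 0.88 = 7.68 mm

7.68 mm


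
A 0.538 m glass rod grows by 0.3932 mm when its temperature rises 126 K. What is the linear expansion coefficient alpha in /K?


Rearrange dL = alpha * L0 * dT for alpha:
  alpha = dL / (L0 * dT)
  alpha = (0.3932 / 1000) / (0.538 * 126) = 0.0000058 /K = 5.8 x 10^-6 /K

5.8 x 10^-6 /K


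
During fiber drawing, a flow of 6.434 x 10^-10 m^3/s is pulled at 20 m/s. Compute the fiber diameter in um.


Cross-sectional area from continuity:
  A = Q / v = 6.434 x 10^-10 / 20 = 3.217 x 10^-11 m^2
Diameter from circular cross-section:
  d = sqrt(4A / pi) * 10^6 (m -> um)
  d = sqrt(4 * 3.217 x 10^-11 / pi) * 10^6 = 6.4 um

6.4 um


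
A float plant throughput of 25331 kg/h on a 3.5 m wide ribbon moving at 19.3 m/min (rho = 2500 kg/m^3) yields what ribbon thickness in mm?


Ribbon cross-section from mass balance:
  Volume rate = throughput / density = 25331 / 2500 = 10.1324 m^3/h
  thickness = volume rate / (speed * 60 * width), i.e.
  thickness = throughput / (60 * speed * width * density) * 1000
  thickness = 25331 / (60 * 19.3 * 3.5 * 2500) * 1000 = 2.5 mm

2.5 mm


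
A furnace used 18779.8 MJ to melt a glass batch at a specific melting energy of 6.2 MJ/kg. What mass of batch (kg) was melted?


Rearrange E = m * s for m:
  m = E / s
  m = 18779.8 / 6.2 = 3029.0 kg

3029.0 kg


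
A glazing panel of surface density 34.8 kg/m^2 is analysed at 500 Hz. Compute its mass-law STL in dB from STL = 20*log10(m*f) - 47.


Mass law: STL = 20 * log10(m * f) - 47
  m * f = 34.8 * 500 = 17400
  log10(17400) = 4.24055
  STL = 20 * 4.24055 - 47 = 84.811 - 47 = 37.8 dB

37.8 dB


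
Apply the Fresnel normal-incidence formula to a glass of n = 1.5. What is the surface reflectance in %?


Fresnel reflectance at normal incidence:
  R = ((n - 1)/(n + 1))^2
  (n - 1)/(n + 1) = (1.5 - 1)/(1.5 + 1) = 0.2
  R = 0.2^2 = 0.04
  R(%) = 0.04 * 100 = 4.0%

4.0%


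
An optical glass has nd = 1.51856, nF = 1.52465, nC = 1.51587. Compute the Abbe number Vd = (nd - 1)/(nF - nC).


Abbe number formula: Vd = (nd - 1) / (nF - nC)
  nd - 1 = 1.51856 - 1 = 0.51856
  nF - nC = 1.52465 - 1.51587 = 0.00878
  Vd = 0.51856 / 0.00878 = 59.06

59.06


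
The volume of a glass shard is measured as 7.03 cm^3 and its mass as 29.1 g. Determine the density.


Use the definition of density:
  rho = mass / volume
  rho = 29.1 / 7.03 = 4.139 g/cm^3

4.139 g/cm^3


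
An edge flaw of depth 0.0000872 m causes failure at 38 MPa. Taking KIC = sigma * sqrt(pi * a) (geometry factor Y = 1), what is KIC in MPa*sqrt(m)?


Fracture toughness: KIC = sigma * sqrt(pi * a)
  pi * a = pi * 0.0000872 = 0.000273947
  sqrt(pi * a) = 0.016551
  KIC = 38 * 0.016551 = 0.629 MPa*sqrt(m)

0.629 MPa*sqrt(m)


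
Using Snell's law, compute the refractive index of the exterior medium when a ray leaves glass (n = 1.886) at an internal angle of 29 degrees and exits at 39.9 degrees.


Apply Snell's law: n1 * sin(theta1) = n2 * sin(theta2)
  n2 = n1 * sin(theta1) / sin(theta2)
  sin(29) = 0.48481
  sin(39.9) = 0.64145
  n2 = 1.886 * 0.48481 / 0.64145 = 1.4254

1.4254


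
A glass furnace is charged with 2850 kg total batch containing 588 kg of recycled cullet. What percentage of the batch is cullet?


Cullet ratio = (cullet mass / total batch mass) * 100
  Ratio = 588 / 2850 * 100 = 20.63%

20.63%


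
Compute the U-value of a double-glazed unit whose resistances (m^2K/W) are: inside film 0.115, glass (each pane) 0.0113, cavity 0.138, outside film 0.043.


Total thermal resistance (series):
  R_total = R_in + R_glass + R_air + R_glass + R_out
  R_total = 0.115 + 0.0113 + 0.138 + 0.0113 + 0.043 = 0.3186 m^2K/W
U-value = 1 / R_total = 1 / 0.3186 = 3.139 W/m^2K

3.139 W/m^2K


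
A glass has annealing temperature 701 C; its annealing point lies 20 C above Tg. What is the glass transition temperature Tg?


Rearrange T_anneal = Tg + offset for Tg:
  Tg = T_anneal - offset = 701 - 20 = 681 C

681 C


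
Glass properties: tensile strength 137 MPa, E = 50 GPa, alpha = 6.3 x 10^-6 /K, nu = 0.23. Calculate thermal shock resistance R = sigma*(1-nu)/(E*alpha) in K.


Thermal shock resistance: R = sigma * (1 - nu) / (E * alpha)
  Numerator = 137 * (1 - 0.23) = 105.49
  Denominator = 50 * 1000 * (6.3 x 10^-6) = 0.315
  R = 105.49 / 0.315 = 334.9 K

334.9 K


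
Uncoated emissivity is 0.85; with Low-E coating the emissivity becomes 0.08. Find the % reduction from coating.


Percentage reduction = (1 - coated/uncoated) * 100
  Ratio = 0.08 / 0.85 = 0.0941
  Reduction = (1 - 0.0941) * 100 = 90.6%

90.6%


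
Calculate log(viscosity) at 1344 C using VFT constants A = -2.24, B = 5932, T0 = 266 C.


VFT equation: log(eta) = A + B / (T - T0)
  T - T0 = 1344 - 266 = 1078
  B / (T - T0) = 5932 / 1078 = 5.503
  log(eta) = -2.24 + 5.503 = 3.263

3.263


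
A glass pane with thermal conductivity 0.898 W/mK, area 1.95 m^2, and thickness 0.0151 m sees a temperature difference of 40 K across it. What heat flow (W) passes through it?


Fourier's law: Q = k * A * dT / t
  Q = 0.898 * 1.95 * 40 / 0.0151
  Q = 70.044 / 0.0151 = 4638.7 W

4638.7 W


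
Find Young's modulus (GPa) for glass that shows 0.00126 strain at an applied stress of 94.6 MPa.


Young's modulus: E = stress / strain
  E = 94.6 MPa / 0.00126 = 75079.37 MPa
Convert to GPa: 75079.37 / 1000 = 75.08 GPa

75.08 GPa


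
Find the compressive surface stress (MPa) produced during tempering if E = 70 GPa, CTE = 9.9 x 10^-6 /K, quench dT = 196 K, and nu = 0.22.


Tempering stress: sigma = E * alpha * dT / (1 - nu)
  E (MPa) = 70 * 1000 = 70000
  Numerator = 70000 * (9.9 x 10^-6) * 196 = 135.828
  Denominator = 1 - 0.22 = 0.78
  sigma = 135.828 / 0.78 = 174.1 MPa

174.1 MPa


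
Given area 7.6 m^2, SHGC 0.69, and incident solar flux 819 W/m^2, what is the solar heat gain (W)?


Solar heat gain: Q = Area * SHGC * Irradiance
  Q = 7.6 * 0.69 * 819 = 4294.8 W

4294.8 W


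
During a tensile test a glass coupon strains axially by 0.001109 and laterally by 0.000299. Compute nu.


Poisson's ratio: nu = lateral strain / axial strain
  nu = 0.000299 / 0.001109 = 0.2696

0.2696


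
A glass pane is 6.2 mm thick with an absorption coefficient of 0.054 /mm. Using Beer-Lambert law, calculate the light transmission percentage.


Beer-Lambert law: T = exp(-alpha * thickness)
  exponent = -0.054 * 6.2 = -0.3348
  T = exp(-0.3348) = 0.7155
  Percentage = 0.7155 * 100 = 71.55%

71.55%


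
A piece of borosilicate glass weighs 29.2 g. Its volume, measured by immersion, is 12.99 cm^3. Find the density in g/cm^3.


Use the definition of density:
  rho = mass / volume
  rho = 29.2 / 12.99 = 2.248 g/cm^3

2.248 g/cm^3


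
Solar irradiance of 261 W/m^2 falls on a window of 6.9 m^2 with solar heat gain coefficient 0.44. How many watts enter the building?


Solar heat gain: Q = Area * SHGC * Irradiance
  Q = 6.9 * 0.44 * 261 = 792.4 W

792.4 W


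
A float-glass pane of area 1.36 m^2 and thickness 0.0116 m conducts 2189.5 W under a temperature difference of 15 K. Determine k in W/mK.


Fourier's law rearranged: k = Q * t / (A * dT)
  Numerator = 2189.5 * 0.0116 = 25.3982
  Denominator = 1.36 * 15 = 20.4
  k = 25.3982 / 20.4 = 1.245 W/mK

1.245 W/mK


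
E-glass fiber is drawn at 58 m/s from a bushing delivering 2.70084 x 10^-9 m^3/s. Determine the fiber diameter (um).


Cross-sectional area from continuity:
  A = Q / v = 2.70084 x 10^-9 / 58 = 4.656621 x 10^-11 m^2
Diameter from circular cross-section:
  d = sqrt(4A / pi) * 10^6 (m -> um)
  d = sqrt(4 * 4.656621 x 10^-11 / pi) * 10^6 = 7.7 um

7.7 um


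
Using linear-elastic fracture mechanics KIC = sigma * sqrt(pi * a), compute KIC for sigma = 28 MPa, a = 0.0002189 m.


Fracture toughness: KIC = sigma * sqrt(pi * a)
  pi * a = pi * 0.0002189 = 0.000687695
  sqrt(pi * a) = 0.026224
  KIC = 28 * 0.026224 = 0.734 MPa*sqrt(m)

0.734 MPa*sqrt(m)


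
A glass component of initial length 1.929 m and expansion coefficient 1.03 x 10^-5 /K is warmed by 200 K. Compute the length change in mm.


Thermal expansion formula: dL = alpha * L0 * dT
  dL = (1.03 x 10^-5) * 1.929 * 200 = 0.00397374 m
Convert to mm: 0.00397374 * 1000 = 3.9737 mm

3.9737 mm


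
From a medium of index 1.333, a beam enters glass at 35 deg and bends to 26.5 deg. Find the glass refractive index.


Apply Snell's law: n1 * sin(theta1) = n2 * sin(theta2)
  n2 = n1 * sin(theta1) / sin(theta2)
  sin(35) = 0.573576
  sin(26.5) = 0.446198
  n2 = 1.333 * 0.573576 / 0.446198 = 1.7135

1.7135


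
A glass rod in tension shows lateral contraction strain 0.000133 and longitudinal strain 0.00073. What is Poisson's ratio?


Poisson's ratio: nu = lateral strain / axial strain
  nu = 0.000133 / 0.00073 = 0.1822

0.1822


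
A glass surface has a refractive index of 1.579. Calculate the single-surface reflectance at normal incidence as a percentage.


Fresnel reflectance at normal incidence:
  R = ((n - 1)/(n + 1))^2
  (n - 1)/(n + 1) = (1.579 - 1)/(1.579 + 1) = 0.224506
  R = 0.224506^2 = 0.0504029
  R(%) = 0.0504029 * 100 = 5.04%

5.04%


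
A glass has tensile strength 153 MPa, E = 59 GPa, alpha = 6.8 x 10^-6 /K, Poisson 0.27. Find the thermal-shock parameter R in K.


Thermal shock resistance: R = sigma * (1 - nu) / (E * alpha)
  Numerator = 153 * (1 - 0.27) = 111.69
  Denominator = 59 * 1000 * (6.8 x 10^-6) = 0.4012
  R = 111.69 / 0.4012 = 278.4 K

278.4 K


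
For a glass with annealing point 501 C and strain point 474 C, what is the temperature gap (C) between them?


Gap = T_anneal - T_strain:
  gap = 501 - 474 = 27 C

27 C


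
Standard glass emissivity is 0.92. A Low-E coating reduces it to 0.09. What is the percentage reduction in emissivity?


Percentage reduction = (1 - coated/uncoated) * 100
  Ratio = 0.09 / 0.92 = 0.0978
  Reduction = (1 - 0.0978) * 100 = 90.2%

90.2%


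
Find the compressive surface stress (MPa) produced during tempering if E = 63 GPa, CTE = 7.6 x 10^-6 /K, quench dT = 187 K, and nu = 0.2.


Tempering stress: sigma = E * alpha * dT / (1 - nu)
  E (MPa) = 63 * 1000 = 63000
  Numerator = 63000 * (7.6 x 10^-6) * 187 = 89.5356
  Denominator = 1 - 0.2 = 0.8
  sigma = 89.5356 / 0.8 = 111.9 MPa

111.9 MPa


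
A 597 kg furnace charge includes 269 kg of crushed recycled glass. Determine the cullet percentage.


Cullet ratio = (cullet mass / total batch mass) * 100
  Ratio = 269 / 597 * 100 = 45.06%

45.06%


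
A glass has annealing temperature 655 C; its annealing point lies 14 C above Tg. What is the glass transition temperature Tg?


Rearrange T_anneal = Tg + offset for Tg:
  Tg = T_anneal - offset = 655 - 14 = 641 C

641 C


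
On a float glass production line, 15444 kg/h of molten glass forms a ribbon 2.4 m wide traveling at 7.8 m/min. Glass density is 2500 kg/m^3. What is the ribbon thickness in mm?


Ribbon cross-section from mass balance:
  Volume rate = throughput / density = 15444 / 2500 = 6.1776 m^3/h
  thickness = volume rate / (speed * 60 * width), i.e.
  thickness = throughput / (60 * speed * width * density) * 1000
  thickness = 15444 / (60 * 7.8 * 2.4 * 2500) * 1000 = 5.5 mm

5.5 mm


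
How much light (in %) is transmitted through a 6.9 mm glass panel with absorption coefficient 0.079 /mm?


Beer-Lambert law: T = exp(-alpha * thickness)
  exponent = -0.079 * 6.9 = -0.5451
  T = exp(-0.5451) = 0.5798
  Percentage = 0.5798 * 100 = 57.98%

57.98%


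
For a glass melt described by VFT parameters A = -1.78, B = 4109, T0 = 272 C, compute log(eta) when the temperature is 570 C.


VFT equation: log(eta) = A + B / (T - T0)
  T - T0 = 570 - 272 = 298
  B / (T - T0) = 4109 / 298 = 13.789
  log(eta) = -1.78 + 13.789 = 12.009

12.009


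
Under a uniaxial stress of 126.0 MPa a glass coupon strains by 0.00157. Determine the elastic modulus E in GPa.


Young's modulus: E = stress / strain
  E = 126.0 MPa / 0.00157 = 80254.78 MPa
Convert to GPa: 80254.78 / 1000 = 80.25 GPa

80.25 GPa


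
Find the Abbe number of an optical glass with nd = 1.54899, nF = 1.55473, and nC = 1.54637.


Abbe number formula: Vd = (nd - 1) / (nF - nC)
  nd - 1 = 1.54899 - 1 = 0.54899
  nF - nC = 1.55473 - 1.54637 = 0.00836
  Vd = 0.54899 / 0.00836 = 65.67

65.67


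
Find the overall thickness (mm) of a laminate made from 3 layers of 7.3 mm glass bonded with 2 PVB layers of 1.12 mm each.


Total thickness = glass contribution + PVB contribution
  Glass: 3 * 7.3 = 21.9 mm
  PVB: 2 * 1.12 = 2.24 mm
  Total = 21.9 + 2.24 = 24.14 mm

24.14 mm


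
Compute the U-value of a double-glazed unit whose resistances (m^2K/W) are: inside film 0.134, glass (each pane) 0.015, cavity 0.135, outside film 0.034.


Total thermal resistance (series):
  R_total = R_in + R_glass + R_air + R_glass + R_out
  R_total = 0.134 + 0.015 + 0.135 + 0.015 + 0.034 = 0.333 m^2K/W
U-value = 1 / R_total = 1 / 0.333 = 3.003 W/m^2K

3.003 W/m^2K


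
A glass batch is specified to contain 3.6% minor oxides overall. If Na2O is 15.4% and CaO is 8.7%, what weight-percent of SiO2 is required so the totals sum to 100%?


Known pieces sum to 100%:
  SiO2 = 100 - (others + Na2O + CaO)
  SiO2 = 100 - (3.6 + 15.4 + 8.7) = 72.3%

72.3%


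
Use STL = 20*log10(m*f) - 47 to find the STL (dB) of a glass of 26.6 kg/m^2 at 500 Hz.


Mass law: STL = 20 * log10(m * f) - 47
  m * f = 26.6 * 500 = 13300
  log10(13300) = 4.12385
  STL = 20 * 4.12385 - 47 = 82.477 - 47 = 35.5 dB

35.5 dB


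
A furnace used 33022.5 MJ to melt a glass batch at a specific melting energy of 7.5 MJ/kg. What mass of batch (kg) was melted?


Rearrange E = m * s for m:
  m = E / s
  m = 33022.5 / 7.5 = 4403.0 kg

4403.0 kg


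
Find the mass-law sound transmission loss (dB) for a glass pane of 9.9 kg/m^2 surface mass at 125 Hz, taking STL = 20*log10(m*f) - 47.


Mass law: STL = 20 * log10(m * f) - 47
  m * f = 9.9 * 125 = 1237.5
  log10(1237.5) = 3.09255
  STL = 20 * 3.09255 - 47 = 61.851 - 47 = 14.9 dB

14.9 dB


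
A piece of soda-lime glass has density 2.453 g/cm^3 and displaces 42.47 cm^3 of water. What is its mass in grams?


Rearrange rho = m / V:
  m = rho * V
  m = 2.453 * 42.47 = 104.179 g

104.179 g


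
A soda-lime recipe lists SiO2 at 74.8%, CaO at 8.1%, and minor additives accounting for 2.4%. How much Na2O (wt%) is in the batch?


Pieces sum to 100%:
  Na2O = 100 - (SiO2 + CaO + others)
  Na2O = 100 - (74.8 + 8.1 + 2.4) = 14.7%

14.7%


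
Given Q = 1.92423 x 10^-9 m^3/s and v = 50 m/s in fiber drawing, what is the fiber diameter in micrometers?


Cross-sectional area from continuity:
  A = Q / v = 1.92423 x 10^-9 / 50 = 3.84846 x 10^-11 m^2
Diameter from circular cross-section:
  d = sqrt(4A / pi) * 10^6 (m -> um)
  d = sqrt(4 * 3.84846 x 10^-11 / pi) * 10^6 = 7.0 um

7.0 um


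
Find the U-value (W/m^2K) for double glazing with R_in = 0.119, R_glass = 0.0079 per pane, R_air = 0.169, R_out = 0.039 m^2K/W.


Total thermal resistance (series):
  R_total = R_in + R_glass + R_air + R_glass + R_out
  R_total = 0.119 + 0.0079 + 0.169 + 0.0079 + 0.039 = 0.3428 m^2K/W
U-value = 1 / R_total = 1 / 0.3428 = 2.917 W/m^2K

2.917 W/m^2K


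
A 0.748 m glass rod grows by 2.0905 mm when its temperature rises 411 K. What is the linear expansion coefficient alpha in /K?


Rearrange dL = alpha * L0 * dT for alpha:
  alpha = dL / (L0 * dT)
  alpha = (2.0905 / 1000) / (0.748 * 411) = 0.0000068 /K = 6.8 x 10^-6 /K

6.8 x 10^-6 /K


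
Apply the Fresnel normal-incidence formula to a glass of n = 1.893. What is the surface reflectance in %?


Fresnel reflectance at normal incidence:
  R = ((n - 1)/(n + 1))^2
  (n - 1)/(n + 1) = (1.893 - 1)/(1.893 + 1) = 0.308676
  R = 0.308676^2 = 0.0952809
  R(%) = 0.0952809 * 100 = 9.528%

9.528%


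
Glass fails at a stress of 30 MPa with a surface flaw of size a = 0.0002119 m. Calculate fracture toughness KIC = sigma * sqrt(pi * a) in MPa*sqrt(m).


Fracture toughness: KIC = sigma * sqrt(pi * a)
  pi * a = pi * 0.0002119 = 0.000665703
  sqrt(pi * a) = 0.025801
  KIC = 30 * 0.025801 = 0.774 MPa*sqrt(m)

0.774 MPa*sqrt(m)


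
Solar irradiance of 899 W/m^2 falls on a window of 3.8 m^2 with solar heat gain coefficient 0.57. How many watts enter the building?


Solar heat gain: Q = Area * SHGC * Irradiance
  Q = 3.8 * 0.57 * 899 = 1947.2 W

1947.2 W


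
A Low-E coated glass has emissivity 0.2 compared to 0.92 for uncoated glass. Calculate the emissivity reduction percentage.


Percentage reduction = (1 - coated/uncoated) * 100
  Ratio = 0.2 / 0.92 = 0.2174
  Reduction = (1 - 0.2174) * 100 = 78.3%

78.3%


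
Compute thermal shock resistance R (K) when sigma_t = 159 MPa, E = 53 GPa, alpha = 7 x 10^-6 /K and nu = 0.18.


Thermal shock resistance: R = sigma * (1 - nu) / (E * alpha)
  Numerator = 159 * (1 - 0.18) = 130.38
  Denominator = 53 * 1000 * (7 x 10^-6) = 0.371
  R = 130.38 / 0.371 = 351.4 K

351.4 K


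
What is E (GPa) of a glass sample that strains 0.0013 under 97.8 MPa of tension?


Young's modulus: E = stress / strain
  E = 97.8 MPa / 0.0013 = 75230.77 MPa
Convert to GPa: 75230.77 / 1000 = 75.23 GPa

75.23 GPa


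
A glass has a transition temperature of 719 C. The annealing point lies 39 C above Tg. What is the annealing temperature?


The annealing temperature is Tg plus the offset:
  T_anneal = 719 + 39 = 758 C

758 C


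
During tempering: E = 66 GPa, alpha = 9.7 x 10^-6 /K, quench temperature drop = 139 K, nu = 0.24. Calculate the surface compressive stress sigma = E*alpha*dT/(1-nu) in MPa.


Tempering stress: sigma = E * alpha * dT / (1 - nu)
  E (MPa) = 66 * 1000 = 66000
  Numerator = 66000 * (9.7 x 10^-6) * 139 = 88.9878
  Denominator = 1 - 0.24 = 0.76
  sigma = 88.9878 / 0.76 = 117.1 MPa

117.1 MPa


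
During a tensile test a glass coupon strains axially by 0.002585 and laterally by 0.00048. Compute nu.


Poisson's ratio: nu = lateral strain / axial strain
  nu = 0.00048 / 0.002585 = 0.1857

0.1857


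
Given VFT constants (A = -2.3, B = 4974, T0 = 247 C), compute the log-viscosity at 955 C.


VFT equation: log(eta) = A + B / (T - T0)
  T - T0 = 955 - 247 = 708
  B / (T - T0) = 4974 / 708 = 7.025
  log(eta) = -2.3 + 7.025 = 4.725

4.725


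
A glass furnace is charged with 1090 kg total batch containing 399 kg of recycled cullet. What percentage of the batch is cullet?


Cullet ratio = (cullet mass / total batch mass) * 100
  Ratio = 399 / 1090 * 100 = 36.61%

36.61%


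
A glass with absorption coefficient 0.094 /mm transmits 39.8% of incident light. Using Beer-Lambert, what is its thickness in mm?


Rearrange T = exp(-alpha * thickness):
  thickness = -ln(T) / alpha
  T = 39.8/100 = 0.398
  ln(T) = -0.9213
  -ln(T) = 0.9213
  thickness = 0.9213 / 0.094 = 9.8 mm

9.8 mm


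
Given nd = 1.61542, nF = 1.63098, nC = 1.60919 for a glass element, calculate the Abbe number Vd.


Abbe number formula: Vd = (nd - 1) / (nF - nC)
  nd - 1 = 1.61542 - 1 = 0.61542
  nF - nC = 1.63098 - 1.60919 = 0.02179
  Vd = 0.61542 / 0.02179 = 28.24

28.24


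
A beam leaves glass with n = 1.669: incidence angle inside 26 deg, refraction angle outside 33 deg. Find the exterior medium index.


Apply Snell's law: n1 * sin(theta1) = n2 * sin(theta2)
  n2 = n1 * sin(theta1) / sin(theta2)
  sin(26) = 0.438371
  sin(33) = 0.544639
  n2 = 1.669 * 0.438371 / 0.544639 = 1.3434

1.3434


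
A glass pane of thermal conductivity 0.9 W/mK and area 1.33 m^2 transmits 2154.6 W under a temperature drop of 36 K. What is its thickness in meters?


Fourier's law: t = k * A * dT / Q
  t = 0.9 * 1.33 * 36 / 2154.6
  t = 43.092 / 2154.6 = 0.02 m

0.02 m


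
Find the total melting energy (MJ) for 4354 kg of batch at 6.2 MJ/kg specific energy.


Total energy = mass * specific energy
  E = 4354 * 6.2 = 26994.8 MJ

26994.8 MJ


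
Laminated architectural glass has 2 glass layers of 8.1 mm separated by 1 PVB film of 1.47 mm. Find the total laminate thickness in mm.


Total thickness = glass contribution + PVB contribution
  Glass: 2 * 8.1 = 16.2 mm
  PVB: 1 * 1.47 = 1.47 mm
  Total = 16.2 + 1.47 = 17.67 mm

17.67 mm


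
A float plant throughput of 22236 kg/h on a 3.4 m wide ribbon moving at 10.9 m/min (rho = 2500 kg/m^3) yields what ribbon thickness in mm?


Ribbon cross-section from mass balance:
  Volume rate = throughput / density = 22236 / 2500 = 8.8944 m^3/h
  thickness = volume rate / (speed * 60 * width), i.e.
  thickness = throughput / (60 * speed * width * density) * 1000
  thickness = 22236 / (60 * 10.9 * 3.4 * 2500) * 1000 = 4.0 mm

4.0 mm


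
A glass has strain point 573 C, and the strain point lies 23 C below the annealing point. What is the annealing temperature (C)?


T_anneal = T_strain + gap:
  T_anneal = 573 + 23 = 596 C

596 C


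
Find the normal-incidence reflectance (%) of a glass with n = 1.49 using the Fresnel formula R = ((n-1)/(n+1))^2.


Fresnel reflectance at normal incidence:
  R = ((n - 1)/(n + 1))^2
  (n - 1)/(n + 1) = (1.49 - 1)/(1.49 + 1) = 0.196787
  R = 0.196787^2 = 0.0387251
  R(%) = 0.0387251 * 100 = 3.873%

3.873%


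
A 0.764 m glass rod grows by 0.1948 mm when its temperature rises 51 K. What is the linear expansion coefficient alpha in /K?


Rearrange dL = alpha * L0 * dT for alpha:
  alpha = dL / (L0 * dT)
  alpha = (0.1948 / 1000) / (0.764 * 51) = 0.000004999 /K = 4.999 x 10^-6 /K

4.999 x 10^-6 /K


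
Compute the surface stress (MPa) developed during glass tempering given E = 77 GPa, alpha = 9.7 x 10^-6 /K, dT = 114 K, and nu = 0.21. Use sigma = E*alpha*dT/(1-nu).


Tempering stress: sigma = E * alpha * dT / (1 - nu)
  E (MPa) = 77 * 1000 = 77000
  Numerator = 77000 * (9.7 x 10^-6) * 114 = 85.1466
  Denominator = 1 - 0.21 = 0.79
  sigma = 85.1466 / 0.79 = 107.8 MPa

107.8 MPa


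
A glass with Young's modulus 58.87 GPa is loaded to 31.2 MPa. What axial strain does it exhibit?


Rearrange E = sigma / epsilon:
  epsilon = sigma / E
  E (MPa) = 58.87 * 1000 = 58870
  epsilon = 31.2 / 58870 = 0.00053

0.00053


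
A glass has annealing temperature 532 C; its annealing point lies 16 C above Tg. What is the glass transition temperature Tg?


Rearrange T_anneal = Tg + offset for Tg:
  Tg = T_anneal - offset = 532 - 16 = 516 C

516 C


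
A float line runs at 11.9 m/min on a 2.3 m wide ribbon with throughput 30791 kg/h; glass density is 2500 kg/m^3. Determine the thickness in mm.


Ribbon cross-section from mass balance:
  Volume rate = throughput / density = 30791 / 2500 = 12.3164 m^3/h
  thickness = volume rate / (speed * 60 * width), i.e.
  thickness = throughput / (60 * speed * width * density) * 1000
  thickness = 30791 / (60 * 11.9 * 2.3 * 2500) * 1000 = 7.5 mm

7.5 mm


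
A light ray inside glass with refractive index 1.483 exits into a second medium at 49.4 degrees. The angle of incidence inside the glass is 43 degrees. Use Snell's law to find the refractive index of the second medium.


Apply Snell's law: n1 * sin(theta1) = n2 * sin(theta2)
  n2 = n1 * sin(theta1) / sin(theta2)
  sin(43) = 0.681998
  sin(49.4) = 0.759271
  n2 = 1.483 * 0.681998 / 0.759271 = 1.3321

1.3321


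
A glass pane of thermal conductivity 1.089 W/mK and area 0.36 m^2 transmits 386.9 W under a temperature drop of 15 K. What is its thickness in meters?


Fourier's law: t = k * A * dT / Q
  t = 1.089 * 0.36 * 15 / 386.9
  t = 5.8806 / 386.9 = 0.0152 m

0.0152 m


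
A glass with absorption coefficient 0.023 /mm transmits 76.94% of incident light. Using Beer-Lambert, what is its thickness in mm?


Rearrange T = exp(-alpha * thickness):
  thickness = -ln(T) / alpha
  T = 76.94/100 = 0.7694
  ln(T) = -0.26214
  -ln(T) = 0.26214
  thickness = 0.26214 / 0.023 = 11.4 mm

11.4 mm


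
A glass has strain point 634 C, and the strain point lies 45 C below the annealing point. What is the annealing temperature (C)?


T_anneal = T_strain + gap:
  T_anneal = 634 + 45 = 679 C

679 C


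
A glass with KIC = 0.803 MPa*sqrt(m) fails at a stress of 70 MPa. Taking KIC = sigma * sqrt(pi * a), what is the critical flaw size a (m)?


Rearrange KIC = sigma * sqrt(pi * a):
  sqrt(pi * a) = KIC / sigma
  sqrt(pi * a) = 0.803 / 70 = 0.011471
  a = (KIC / sigma)^2 / pi
  a = 0.011471^2 / pi = 0.0000419 m

0.0000419 m


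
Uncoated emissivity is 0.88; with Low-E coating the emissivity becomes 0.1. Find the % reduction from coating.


Percentage reduction = (1 - coated/uncoated) * 100
  Ratio = 0.1 / 0.88 = 0.1136
  Reduction = (1 - 0.1136) * 100 = 88.6%

88.6%


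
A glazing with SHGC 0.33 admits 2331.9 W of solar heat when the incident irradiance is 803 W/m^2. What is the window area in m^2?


Rearrange Q = Area * SHGC * Irradiance:
  Area = Q / (SHGC * Irradiance)
  Area = 2331.9 / (0.33 * 803) = 8.8 m^2

8.8 m^2


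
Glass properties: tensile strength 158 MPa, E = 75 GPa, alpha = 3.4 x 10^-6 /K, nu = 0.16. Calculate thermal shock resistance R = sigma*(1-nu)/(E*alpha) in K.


Thermal shock resistance: R = sigma * (1 - nu) / (E * alpha)
  Numerator = 158 * (1 - 0.16) = 132.72
  Denominator = 75 * 1000 * (3.4 x 10^-6) = 0.255
  R = 132.72 / 0.255 = 520.5 K

520.5 K


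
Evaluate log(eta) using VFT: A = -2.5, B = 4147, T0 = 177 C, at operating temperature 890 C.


VFT equation: log(eta) = A + B / (T - T0)
  T - T0 = 890 - 177 = 713
  B / (T - T0) = 4147 / 713 = 5.816
  log(eta) = -2.5 + 5.816 = 3.316

3.316


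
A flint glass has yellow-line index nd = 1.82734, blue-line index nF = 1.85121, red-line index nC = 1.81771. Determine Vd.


Abbe number formula: Vd = (nd - 1) / (nF - nC)
  nd - 1 = 1.82734 - 1 = 0.82734
  nF - nC = 1.85121 - 1.81771 = 0.0335
  Vd = 0.82734 / 0.0335 = 24.7

24.7


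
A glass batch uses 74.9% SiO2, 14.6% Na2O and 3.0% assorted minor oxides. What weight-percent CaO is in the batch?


Pieces sum to 100%:
  CaO = 100 - (SiO2 + Na2O + others)
  CaO = 100 - (74.9 + 14.6 + 3.0) = 7.5%

7.5%


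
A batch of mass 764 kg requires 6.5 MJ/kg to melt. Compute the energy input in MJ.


Total energy = mass * specific energy
  E = 764 * 6.5 = 4966 MJ

4966 MJ


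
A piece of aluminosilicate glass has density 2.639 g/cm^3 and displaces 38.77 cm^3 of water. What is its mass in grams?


Rearrange rho = m / V:
  m = rho * V
  m = 2.639 * 38.77 = 102.314 g

102.314 g


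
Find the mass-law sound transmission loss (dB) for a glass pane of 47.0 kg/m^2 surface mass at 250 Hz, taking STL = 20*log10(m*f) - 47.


Mass law: STL = 20 * log10(m * f) - 47
  m * f = 47.0 * 250 = 11750
  log10(11750) = 4.07004
  STL = 20 * 4.07004 - 47 = 81.4008 - 47 = 34.4 dB

34.4 dB


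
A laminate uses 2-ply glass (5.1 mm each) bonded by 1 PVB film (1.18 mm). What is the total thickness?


Total thickness = glass contribution + PVB contribution
  Glass: 2 * 5.1 = 10.2 mm
  PVB: 1 * 1.18 = 1.18 mm
  Total = 10.2 + 1.18 = 11.38 mm

11.38 mm


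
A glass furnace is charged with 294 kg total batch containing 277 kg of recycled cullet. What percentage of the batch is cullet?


Cullet ratio = (cullet mass / total batch mass) * 100
  Ratio = 277 / 294 * 100 = 94.22%

94.22%


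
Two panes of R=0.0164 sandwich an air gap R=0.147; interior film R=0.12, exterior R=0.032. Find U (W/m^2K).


Total thermal resistance (series):
  R_total = R_in + R_glass + R_air + R_glass + R_out
  R_total = 0.12 + 0.0164 + 0.147 + 0.0164 + 0.032 = 0.3318 m^2K/W
U-value = 1 / R_total = 1 / 0.3318 = 3.014 W/m^2K

3.014 W/m^2K


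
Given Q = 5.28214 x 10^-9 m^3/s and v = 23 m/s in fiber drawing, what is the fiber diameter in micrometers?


Cross-sectional area from continuity:
  A = Q / v = 5.28214 x 10^-9 / 23 = 2.296583 x 10^-10 m^2
Diameter from circular cross-section:
  d = sqrt(4A / pi) * 10^6 (m -> um)
  d = sqrt(4 * 2.296583 x 10^-10 / pi) * 10^6 = 17.1 um

17.1 um


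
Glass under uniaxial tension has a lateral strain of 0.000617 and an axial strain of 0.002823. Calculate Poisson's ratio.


Poisson's ratio: nu = lateral strain / axial strain
  nu = 0.000617 / 0.002823 = 0.2186

0.2186


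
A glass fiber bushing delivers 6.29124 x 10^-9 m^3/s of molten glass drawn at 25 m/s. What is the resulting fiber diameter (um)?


Cross-sectional area from continuity:
  A = Q / v = 6.29124 x 10^-9 / 25 = 2.516496 x 10^-10 m^2
Diameter from circular cross-section:
  d = sqrt(4A / pi) * 10^6 (m -> um)
  d = sqrt(4 * 2.516496 x 10^-10 / pi) * 10^6 = 17.9 um

17.9 um


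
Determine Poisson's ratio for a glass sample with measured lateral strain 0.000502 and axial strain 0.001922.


Poisson's ratio: nu = lateral strain / axial strain
  nu = 0.000502 / 0.001922 = 0.2612

0.2612


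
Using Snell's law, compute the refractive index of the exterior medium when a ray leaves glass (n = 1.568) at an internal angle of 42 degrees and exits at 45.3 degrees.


Apply Snell's law: n1 * sin(theta1) = n2 * sin(theta2)
  n2 = n1 * sin(theta1) / sin(theta2)
  sin(42) = 0.669131
  sin(45.3) = 0.710799
  n2 = 1.568 * 0.669131 / 0.710799 = 1.4761

1.4761


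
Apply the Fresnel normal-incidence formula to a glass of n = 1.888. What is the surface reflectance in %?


Fresnel reflectance at normal incidence:
  R = ((n - 1)/(n + 1))^2
  (n - 1)/(n + 1) = (1.888 - 1)/(1.888 + 1) = 0.307479
  R = 0.307479^2 = 0.0945433
  R(%) = 0.0945433 * 100 = 9.454%

9.454%


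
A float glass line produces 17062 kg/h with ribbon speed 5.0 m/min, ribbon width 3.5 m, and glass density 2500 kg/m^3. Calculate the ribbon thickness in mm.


Ribbon cross-section from mass balance:
  Volume rate = throughput / density = 17062 / 2500 = 6.8248 m^3/h
  thickness = volume rate / (speed * 60 * width), i.e.
  thickness = throughput / (60 * speed * width * density) * 1000
  thickness = 17062 / (60 * 5.0 * 3.5 * 2500) * 1000 = 6.5 mm

6.5 mm


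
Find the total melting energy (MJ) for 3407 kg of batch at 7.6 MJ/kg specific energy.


Total energy = mass * specific energy
  E = 3407 * 7.6 = 25893.2 MJ

25893.2 MJ
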